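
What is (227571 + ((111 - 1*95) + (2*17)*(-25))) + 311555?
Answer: 538292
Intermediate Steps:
(227571 + ((111 - 1*95) + (2*17)*(-25))) + 311555 = (227571 + ((111 - 95) + 34*(-25))) + 311555 = (227571 + (16 - 850)) + 311555 = (227571 - 834) + 311555 = 226737 + 311555 = 538292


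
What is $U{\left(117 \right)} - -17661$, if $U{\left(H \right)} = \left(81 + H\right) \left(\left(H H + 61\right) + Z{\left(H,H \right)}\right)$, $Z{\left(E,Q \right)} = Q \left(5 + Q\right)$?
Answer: $5566413$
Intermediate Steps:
$U{\left(H \right)} = \left(81 + H\right) \left(61 + H^{2} + H \left(5 + H\right)\right)$ ($U{\left(H \right)} = \left(81 + H\right) \left(\left(H H + 61\right) + H \left(5 + H\right)\right) = \left(81 + H\right) \left(\left(H^{2} + 61\right) + H \left(5 + H\right)\right) = \left(81 + H\right) \left(\left(61 + H^{2}\right) + H \left(5 + H\right)\right) = \left(81 + H\right) \left(61 + H^{2} + H \left(5 + H\right)\right)$)
$U{\left(117 \right)} - -17661 = \left(4941 + 2 \cdot 117^{3} + 167 \cdot 117^{2} + 466 \cdot 117\right) - -17661 = \left(4941 + 2 \cdot 1601613 + 167 \cdot 13689 + 54522\right) + 17661 = \left(4941 + 3203226 + 2286063 + 54522\right) + 17661 = 5548752 + 17661 = 5566413$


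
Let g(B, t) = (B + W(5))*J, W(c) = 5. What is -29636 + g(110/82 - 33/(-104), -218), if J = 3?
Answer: -126282725/4264 ≈ -29616.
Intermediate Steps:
g(B, t) = 15 + 3*B (g(B, t) = (B + 5)*3 = (5 + B)*3 = 15 + 3*B)
-29636 + g(110/82 - 33/(-104), -218) = -29636 + (15 + 3*(110/82 - 33/(-104))) = -29636 + (15 + 3*(110*(1/82) - 33*(-1/104))) = -29636 + (15 + 3*(55/41 + 33/104)) = -29636 + (15 + 3*(7073/4264)) = -29636 + (15 + 21219/4264) = -29636 + 85179/4264 = -126282725/4264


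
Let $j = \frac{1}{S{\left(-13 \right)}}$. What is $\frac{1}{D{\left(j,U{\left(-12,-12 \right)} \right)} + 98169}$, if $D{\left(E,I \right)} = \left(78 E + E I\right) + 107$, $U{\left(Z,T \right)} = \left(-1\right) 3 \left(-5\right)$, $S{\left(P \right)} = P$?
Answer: $\frac{13}{1277495} \approx 1.0176 \cdot 10^{-5}$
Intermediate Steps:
$j = - \frac{1}{13}$ ($j = \frac{1}{-13} = - \frac{1}{13} \approx -0.076923$)
$U{\left(Z,T \right)} = 15$ ($U{\left(Z,T \right)} = \left(-3\right) \left(-5\right) = 15$)
$D{\left(E,I \right)} = 107 + 78 E + E I$
$\frac{1}{D{\left(j,U{\left(-12,-12 \right)} \right)} + 98169} = \frac{1}{\left(107 + 78 \left(- \frac{1}{13}\right) - \frac{15}{13}\right) + 98169} = \frac{1}{\left(107 - 6 - \frac{15}{13}\right) + 98169} = \frac{1}{\frac{1298}{13} + 98169} = \frac{1}{\frac{1277495}{13}} = \frac{13}{1277495}$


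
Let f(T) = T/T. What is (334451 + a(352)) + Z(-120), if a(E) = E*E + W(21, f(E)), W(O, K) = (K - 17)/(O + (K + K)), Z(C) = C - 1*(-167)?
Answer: 10543230/23 ≈ 4.5840e+5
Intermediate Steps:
f(T) = 1
Z(C) = 167 + C (Z(C) = C + 167 = 167 + C)
W(O, K) = (-17 + K)/(O + 2*K)
a(E) = -16/23 + E² (a(E) = E*E + (-17 + 1)/(21 + 2*1) = E² - 16/(21 + 2) = E² - 16/23 = -16/23 + E²)
(334451 + a(352)) + Z(-120) = (334451 + (-16/23 + 352²)) + (167 - 120) = (334451 + (-16/23 + 123904)) + 47 = (334451 + 2849776/23) + 47 = 10542149/23 + 47 = 10543230/23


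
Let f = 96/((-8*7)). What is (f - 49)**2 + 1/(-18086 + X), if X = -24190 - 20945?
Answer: 7967426476/3097829 ≈ 2571.9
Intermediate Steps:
X = -45135
f = -12/7 (f = 96/(-56) = 96*(-1/56) = -12/7 ≈ -1.7143)
(f - 49)**2 + 1/(-18086 + X) = (-12/7 - 49)**2 + 1/(-18086 - 45135) = (-355/7)**2 + 1/(-63221) = 126025/49 - 1/63221 = 7967426476/3097829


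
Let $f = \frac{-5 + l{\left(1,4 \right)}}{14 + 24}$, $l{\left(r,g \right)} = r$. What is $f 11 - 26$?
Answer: $- \frac{516}{19} \approx -27.158$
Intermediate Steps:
$f = - \frac{2}{19}$ ($f = \frac{-5 + 1}{14 + 24} = - \frac{4}{38} = \left(-4\right) \frac{1}{38} = - \frac{2}{19} \approx -0.10526$)
$f 11 - 26 = \left(- \frac{2}{19}\right) 11 - 26 = - \frac{22}{19} - 26 = - \frac{516}{19}$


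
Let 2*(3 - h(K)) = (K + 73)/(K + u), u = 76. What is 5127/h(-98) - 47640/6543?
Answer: 490308268/233367 ≈ 2101.0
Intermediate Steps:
h(K) = 3 - (73 + K)/(2*(76 + K)) (h(K) = 3 - (K + 73)/(2*(K + 76)) = 3 - (73 + K)/(2*(76 + K)))
5127/h(-98) - 47640/6543 = 5127/(((383 + 5*(-98))/(2*(76 - 98)))) - 47640/6543 = 5127/(((½)*(383 - 490)/(-22))) - 47640*1/6543 = 5127/(((½)*(-1/22)*(-107))) - 15880/2181 = 5127/(107/44) - 15880/2181 = 5127*(44/107) - 15880/2181 = 225588/107 - 15880/2181 = 490308268/233367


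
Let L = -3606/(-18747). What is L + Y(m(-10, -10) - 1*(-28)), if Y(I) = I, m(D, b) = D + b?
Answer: 51194/6249 ≈ 8.1924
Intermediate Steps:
L = 1202/6249 (L = -3606*(-1/18747) = 1202/6249 ≈ 0.19235)
L + Y(m(-10, -10) - 1*(-28)) = 1202/6249 + ((-10 - 10) - 1*(-28)) = 1202/6249 + (-20 + 28) = 1202/6249 + 8 = 51194/6249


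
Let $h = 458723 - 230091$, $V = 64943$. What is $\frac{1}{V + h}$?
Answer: $\frac{1}{293575} \approx 3.4063 \cdot 10^{-6}$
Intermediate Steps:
$h = 228632$
$\frac{1}{V + h} = \frac{1}{64943 + 228632} = \frac{1}{293575}$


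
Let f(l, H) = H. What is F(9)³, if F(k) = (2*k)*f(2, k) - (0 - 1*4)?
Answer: 4574296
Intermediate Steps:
F(k) = 4 + 2*k² (F(k) = (2*k)*k - (0 - 1*4) = 2*k² - (0 - 4) = 2*k² - 1*(-4) = 2*k² + 4 = 4 + 2*k²)
F(9)³ = (4 + 2*9²)³ = (4 + 2*81)³ = (4 + 162)³ = 166³ = 4574296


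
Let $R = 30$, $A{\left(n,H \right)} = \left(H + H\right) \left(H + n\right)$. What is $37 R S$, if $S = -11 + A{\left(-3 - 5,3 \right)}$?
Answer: $-45510$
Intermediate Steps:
$A{\left(n,H \right)} = 2 H \left(H + n\right)$
$S = -41$ ($S = -11 + 2 \cdot 3 \left(3 - 8\right) = -11 + 2 \cdot 3 \left(-5\right) = -11 - 30 = -41$)
$37 R S = 37 \cdot 30 \left(-41\right) = 1110 \left(-41\right) = -45510$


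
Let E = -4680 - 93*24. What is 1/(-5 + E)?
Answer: -1/6917 ≈ -0.00014457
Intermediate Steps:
E = -6912 (E = -4680 - 2232 = -6912)
1/(-5 + E) = 1/(-5 - 6912) = 1/(-6917) = -1/6917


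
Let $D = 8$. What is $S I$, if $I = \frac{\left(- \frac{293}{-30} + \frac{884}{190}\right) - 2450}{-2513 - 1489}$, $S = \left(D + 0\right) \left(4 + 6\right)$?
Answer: $\frac{5553124}{114057} \approx 48.687$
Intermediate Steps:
$S = 80$ ($S = \left(8 + 0\right) \left(4 + 6\right) = 8 \cdot 10 = 80$)
$I = \frac{1388281}{2281140}$ ($I = \frac{\left(\left(-293\right) \left(- \frac{1}{30}\right) + 884 \cdot \frac{1}{190}\right) - 2450}{-4002} = \left(\left(\frac{293}{30} + \frac{442}{95}\right) - 2450\right) \left(- \frac{1}{4002}\right) = \left(\frac{8219}{570} - 2450\right) \left(- \frac{1}{4002}\right) = \left(- \frac{1388281}{570}\right) \left(- \frac{1}{4002}\right) = \frac{1388281}{2281140} \approx 0.60859$)
$S I = 80 \cdot \frac{1388281}{2281140} = \frac{5553124}{114057}$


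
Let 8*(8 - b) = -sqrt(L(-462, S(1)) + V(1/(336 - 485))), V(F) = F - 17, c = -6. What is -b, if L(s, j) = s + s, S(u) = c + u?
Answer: -8 - I*sqrt(20891290)/1192 ≈ -8.0 - 3.8345*I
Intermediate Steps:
S(u) = -6 + u
L(s, j) = 2*s
V(F) = -17 + F
b = 8 + I*sqrt(20891290)/1192 (b = 8 - (-1)*sqrt(2*(-462) + (-17 + 1/(336 - 485)))/8 = 8 - (-1)*sqrt(-924 + (-17 + 1/(-149)))/8 = 8 - (-1)*sqrt(-924 + (-17 - 1/149))/8 = 8 - (-1)*sqrt(-924 - 2534/149)/8 = 8 - (-1)*sqrt(-140210/149)/8 = 8 - (-1)*I*sqrt(20891290)/149/8 = 8 - (-1)*I*sqrt(20891290)/1192 = 8 + I*sqrt(20891290)/1192 ≈ 8.0 + 3.8345*I)
-b = -(8 + I*sqrt(20891290)/1192) = -8 - I*sqrt(20891290)/1192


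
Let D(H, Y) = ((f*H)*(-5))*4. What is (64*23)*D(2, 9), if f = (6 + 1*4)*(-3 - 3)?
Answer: 3532800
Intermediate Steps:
f = -60 (f = (6 + 4)*(-6) = 10*(-6) = -60)
D(H, Y) = 1200*H (D(H, Y) = (-60*H*(-5))*4 = (300*H)*4 = 1200*H)
(64*23)*D(2, 9) = (64*23)*(1200*2) = 1472*2400 = 3532800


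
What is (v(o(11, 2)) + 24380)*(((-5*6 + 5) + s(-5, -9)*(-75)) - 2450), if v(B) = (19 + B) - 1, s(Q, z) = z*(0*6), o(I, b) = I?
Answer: -60412275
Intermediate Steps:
s(Q, z) = 0 (s(Q, z) = z*0 = 0)
v(B) = 18 + B
(v(o(11, 2)) + 24380)*(((-5*6 + 5) + s(-5, -9)*(-75)) - 2450) = ((18 + 11) + 24380)*(((-5*6 + 5) + 0*(-75)) - 2450) = (29 + 24380)*(((-30 + 5) + 0) - 2450) = 24409*((-25 + 0) - 2450) = 24409*(-25 - 2450) = 24409*(-2475) = -60412275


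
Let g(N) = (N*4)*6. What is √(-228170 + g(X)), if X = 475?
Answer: I*√216770 ≈ 465.59*I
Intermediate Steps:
g(N) = 24*N (g(N) = (4*N)*6 = 24*N)
√(-228170 + g(X)) = √(-228170 + 24*475) = √(-228170 + 11400) = √(-216770) = I*√216770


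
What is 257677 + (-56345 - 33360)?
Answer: 167972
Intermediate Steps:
257677 + (-56345 - 33360) = 257677 - 89705 = 167972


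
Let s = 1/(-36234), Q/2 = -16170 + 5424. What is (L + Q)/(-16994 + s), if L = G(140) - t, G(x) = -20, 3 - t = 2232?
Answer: 698700222/615760597 ≈ 1.1347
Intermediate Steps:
t = -2229 (t = 3 - 1*2232 = 3 - 2232 = -2229)
Q = -21492 (Q = 2*(-16170 + 5424) = 2*(-10746) = -21492)
s = -1/36234 ≈ -2.7598e-5
L = 2209 (L = -20 - 1*(-2229) = -20 + 2229 = 2209)
(L + Q)/(-16994 + s) = (2209 - 21492)/(-16994 - 1/36234) = -19283/(-615760597/36234) = -19283*(-36234/615760597) = 698700222/615760597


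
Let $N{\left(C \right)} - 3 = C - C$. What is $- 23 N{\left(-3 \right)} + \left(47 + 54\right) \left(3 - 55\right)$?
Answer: $-5321$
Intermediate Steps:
$N{\left(C \right)} = 3$ ($N{\left(C \right)} = 3 + \left(C - C\right) = 3 + 0 = 3$)
$- 23 N{\left(-3 \right)} + \left(47 + 54\right) \left(3 - 55\right) = \left(-23\right) 3 + \left(47 + 54\right) \left(3 - 55\right) = -69 + 101 \left(-52\right) = -69 - 5252 = -5321$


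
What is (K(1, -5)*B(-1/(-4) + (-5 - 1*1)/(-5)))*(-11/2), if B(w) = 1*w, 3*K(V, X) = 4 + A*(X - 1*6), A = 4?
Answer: 319/3 ≈ 106.33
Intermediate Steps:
K(V, X) = -20/3 + 4*X/3 (K(V, X) = (4 + 4*(X - 1*6))/3 = (4 + 4*(X - 6))/3 = (4 + 4*(-6 + X))/3 = (4 + (-24 + 4*X))/3 = (-20 + 4*X)/3 = -20/3 + 4*X/3)
B(w) = w
(K(1, -5)*B(-1/(-4) + (-5 - 1*1)/(-5)))*(-11/2) = ((-20/3 + (4/3)*(-5))*(-1/(-4) + (-5 - 1*1)/(-5)))*(-11/2) = ((-20/3 - 20/3)*(-1*(-¼) + (-5 - 1)*(-⅕)))*(-11*½) = -40*(¼ - 6*(-⅕))/3*(-11/2) = -40*(¼ + 6/5)/3*(-11/2) = -40/3*29/20*(-11/2) = -58/3*(-11/2) = 319/3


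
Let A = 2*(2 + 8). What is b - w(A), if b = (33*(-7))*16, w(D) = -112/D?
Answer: -18452/5 ≈ -3690.4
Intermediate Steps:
A = 20 (A = 2*10 = 20)
b = -3696 (b = -231*16 = -3696)
b - w(A) = -3696 - (-112)/20 = -3696 - 1*(-28/5) = -3696 + 28/5 = -18452/5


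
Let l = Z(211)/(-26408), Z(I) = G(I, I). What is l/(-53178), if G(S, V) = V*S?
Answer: 44521/1404324624 ≈ 3.1703e-5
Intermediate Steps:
G(S, V) = S*V
Z(I) = I² (Z(I) = I*I = I²)
l = -44521/26408 (l = 211²/(-26408) = 44521*(-1/26408) = -44521/26408 ≈ -1.6859)
l/(-53178) = -44521/26408/(-53178) = -44521/26408*(-1/53178) = 44521/1404324624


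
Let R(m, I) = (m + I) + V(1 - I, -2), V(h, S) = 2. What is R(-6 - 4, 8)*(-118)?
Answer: 0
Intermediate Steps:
R(m, I) = 2 + I + m (R(m, I) = (m + I) + 2 = (I + m) + 2 = 2 + I + m)
R(-6 - 4, 8)*(-118) = (2 + 8 + (-6 - 4))*(-118) = (2 + 8 - 10)*(-118) = 0*(-118) = 0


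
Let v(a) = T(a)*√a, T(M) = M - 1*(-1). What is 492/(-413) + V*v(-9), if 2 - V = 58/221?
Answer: -492/413 - 9216*I/221 ≈ -1.1913 - 41.701*I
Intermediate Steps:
T(M) = 1 + M (T(M) = M + 1 = 1 + M)
v(a) = √a*(1 + a) (v(a) = (1 + a)*√a = √a*(1 + a))
V = 384/221 (V = 2 - 58/221 = 384/221 ≈ 1.7376)
492/(-413) + V*v(-9) = 492/(-413) + 384*(√(-9)*(1 - 9))/221 = 492*(-1/413) + 384*((3*I)*(-8))/221 = -492/413 + 384*(-24*I)/221 = -492/413 - 9216*I/221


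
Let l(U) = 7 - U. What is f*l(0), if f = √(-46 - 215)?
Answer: 21*I*√29 ≈ 113.09*I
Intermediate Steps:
f = 3*I*√29 (f = √(-261) = 3*I*√29 ≈ 16.155*I)
f*l(0) = (3*I*√29)*(7 - 1*0) = (3*I*√29)*(7 + 0) = (3*I*√29)*7 = 21*I*√29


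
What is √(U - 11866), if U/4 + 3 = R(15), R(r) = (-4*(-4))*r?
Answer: I*√10918 ≈ 104.49*I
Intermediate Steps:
R(r) = 16*r
U = 948 (U = -12 + 4*(16*15) = -12 + 4*240 = -12 + 960 = 948)
√(U - 11866) = √(948 - 11866) = √(-10918) = I*√10918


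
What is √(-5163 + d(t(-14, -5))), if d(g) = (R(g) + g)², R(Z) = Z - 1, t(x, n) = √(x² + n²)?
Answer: √(-4278 - 4*√221) ≈ 65.859*I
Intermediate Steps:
t(x, n) = √(n² + x²)
R(Z) = -1 + Z
d(g) = (-1 + 2*g)² (d(g) = ((-1 + g) + g)² = (-1 + 2*g)²)
√(-5163 + d(t(-14, -5))) = √(-5163 + (-1 + 2*√((-5)² + (-14)²))²) = √(-5163 + (-1 + 2*√(25 + 196))²) = √(-5163 + (-1 + 2*√221)²)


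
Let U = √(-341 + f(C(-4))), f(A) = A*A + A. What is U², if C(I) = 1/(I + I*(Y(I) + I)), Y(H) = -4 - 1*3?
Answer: -545559/1600 ≈ -340.97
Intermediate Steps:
Y(H) = -7 (Y(H) = -4 - 3 = -7)
C(I) = 1/(I + I*(-7 + I))
f(A) = A + A² (f(A) = A² + A = A + A²)
U = I*√545559/40 (U = √(-341 + (1/((-4)*(-6 - 4)))*(1 + 1/((-4)*(-6 - 4)))) = √(-341 + (-¼/(-10))*(1 - ¼/(-10))) = √(-341 + (-¼*(-⅒))*(1 - ¼*(-⅒))) = √(-341 + (1 + 1/40)/40) = √(-341 + (1/40)*(41/40)) = √(-341 + 41/1600) = √(-545559/1600) = I*√545559/40 ≈ 18.465*I)
U² = (I*√545559/40)² = -545559/1600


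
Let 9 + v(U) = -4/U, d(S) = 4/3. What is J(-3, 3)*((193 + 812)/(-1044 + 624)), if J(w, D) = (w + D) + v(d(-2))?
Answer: 201/7 ≈ 28.714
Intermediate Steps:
d(S) = 4/3 (d(S) = 4*(1/3) = 4/3)
v(U) = -9 - 4/U
J(w, D) = -12 + D + w (J(w, D) = (w + D) + (-9 - 4/4/3) = (D + w) + (-9 - 4*3/4) = (D + w) + (-9 - 3) = (D + w) - 12 = -12 + D + w)
J(-3, 3)*((193 + 812)/(-1044 + 624)) = (-12 + 3 - 3)*((193 + 812)/(-1044 + 624)) = -12060/(-420) = -12060*(-1)/420 = -12*(-67/28) = 201/7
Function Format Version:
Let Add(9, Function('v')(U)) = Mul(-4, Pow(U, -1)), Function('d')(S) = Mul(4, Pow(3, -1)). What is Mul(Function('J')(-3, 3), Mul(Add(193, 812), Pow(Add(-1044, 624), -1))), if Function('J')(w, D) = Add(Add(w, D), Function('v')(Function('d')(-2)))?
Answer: Rational(201, 7) ≈ 28.714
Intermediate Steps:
Function('d')(S) = Rational(4, 3) (Function('d')(S) = Mul(4, Rational(1, 3)) = Rational(4, 3))
Function('v')(U) = Add(-9, Mul(-4, Pow(U, -1)))
Function('J')(w, D) = Add(-12, D, w) (Function('J')(w, D) = Add(Add(w, D), Add(-9, Mul(-4, Pow(Rational(4, 3), -1)))) = Add(Add(D, w), Add(-9, Mul(-4, Rational(3, 4)))) = Add(Add(D, w), Add(-9, -3)) = Add(Add(D, w), -12) = Add(-12, D, w))
Mul(Function('J')(-3, 3), Mul(Add(193, 812), Pow(Add(-1044, 624), -1))) = Mul(Add(-12, 3, -3), Mul(Add(193, 812), Pow(Add(-1044, 624), -1))) = Mul(-12, Mul(1005, Pow(-420, -1))) = Mul(-12, Mul(1005, Rational(-1, 420))) = Mul(-12, Rational(-67, 28)) = Rational(201, 7)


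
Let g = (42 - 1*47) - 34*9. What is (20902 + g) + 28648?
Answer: 49239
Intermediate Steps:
g = -311 (g = (42 - 47) - 306 = -5 - 306 = -311)
(20902 + g) + 28648 = (20902 - 311) + 28648 = 20591 + 28648 = 49239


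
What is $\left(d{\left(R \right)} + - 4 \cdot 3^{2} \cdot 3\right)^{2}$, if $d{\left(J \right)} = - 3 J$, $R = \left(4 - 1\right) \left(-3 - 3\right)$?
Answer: $2916$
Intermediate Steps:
$R = -18$ ($R = 3 \left(-6\right) = -18$)
$\left(d{\left(R \right)} + - 4 \cdot 3^{2} \cdot 3\right)^{2} = \left(\left(-3\right) \left(-18\right) + - 4 \cdot 3^{2} \cdot 3\right)^{2} = \left(54 + \left(-4\right) 9 \cdot 3\right)^{2} = \left(54 - 108\right)^{2} = \left(-54\right)^{2} = 2916$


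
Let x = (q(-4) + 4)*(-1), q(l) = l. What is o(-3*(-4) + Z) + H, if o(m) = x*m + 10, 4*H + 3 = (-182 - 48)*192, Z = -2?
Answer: -44123/4 ≈ -11031.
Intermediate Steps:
x = 0 (x = (-4 + 4)*(-1) = 0*(-1) = 0)
H = -44163/4 (H = -¾ + ((-182 - 48)*192)/4 = -¾ + (-230*192)/4 = -¾ + (¼)*(-44160) = -¾ - 11040 = -44163/4 ≈ -11041.)
o(m) = 10 (o(m) = 0*m + 10 = 0 + 10 = 10)
o(-3*(-4) + Z) + H = 10 - 44163/4 = -44123/4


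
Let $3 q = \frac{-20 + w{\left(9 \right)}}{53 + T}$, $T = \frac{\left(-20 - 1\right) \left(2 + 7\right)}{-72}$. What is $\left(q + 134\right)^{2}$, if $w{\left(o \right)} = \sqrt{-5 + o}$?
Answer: $\frac{3550014724}{198025} \approx 17927.0$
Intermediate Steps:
$T = \frac{21}{8}$ ($T = \left(-21\right) 9 \left(- \frac{1}{72}\right) = \left(-189\right) \left(- \frac{1}{72}\right) = \frac{21}{8} \approx 2.625$)
$q = - \frac{48}{445}$ ($q = \frac{\left(-20 + \sqrt{-5 + 9}\right) \frac{1}{53 + \frac{21}{8}}}{3} = \frac{\left(-20 + \sqrt{4}\right) \frac{1}{\frac{445}{8}}}{3} = \frac{\left(-20 + 2\right) \frac{8}{445}}{3} = \frac{\left(-18\right) \frac{8}{445}}{3} = \frac{1}{3} \left(- \frac{144}{445}\right) = - \frac{48}{445} \approx -0.10787$)
$\left(q + 134\right)^{2} = \left(- \frac{48}{445} + 134\right)^{2} = \left(\frac{59582}{445}\right)^{2} = \frac{3550014724}{198025}$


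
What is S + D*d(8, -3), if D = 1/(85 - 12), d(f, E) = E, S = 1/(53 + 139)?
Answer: -503/14016 ≈ -0.035888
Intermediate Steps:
S = 1/192 ≈ 0.0052083
D = 1/73 ≈ 0.013699
S + D*d(8, -3) = 1/192 + (1/73)*(-3) = 1/192 - 3/73 = -503/14016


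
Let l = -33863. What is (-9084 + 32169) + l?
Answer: -10778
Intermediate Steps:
(-9084 + 32169) + l = (-9084 + 32169) - 33863 = 23085 - 33863 = -10778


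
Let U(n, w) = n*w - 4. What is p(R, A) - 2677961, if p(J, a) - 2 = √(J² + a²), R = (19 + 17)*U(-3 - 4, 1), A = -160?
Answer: -2677959 + 4*√11401 ≈ -2.6775e+6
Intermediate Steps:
U(n, w) = -4 + n*w
R = -396 (R = (19 + 17)*(-4 + (-3 - 4)*1) = 36*(-4 - 7*1) = 36*(-4 - 7) = 36*(-11) = -396)
p(J, a) = 2 + √(J² + a²)
p(R, A) - 2677961 = (2 + √((-396)² + (-160)²)) - 2677961 = (2 + √(156816 + 25600)) - 2677961 = (2 + √182416) - 2677961 = (2 + 4*√11401) - 2677961 = -2677959 + 4*√11401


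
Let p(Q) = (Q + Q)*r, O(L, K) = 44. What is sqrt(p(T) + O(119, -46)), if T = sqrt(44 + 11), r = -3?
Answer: sqrt(44 - 6*sqrt(55)) ≈ 0.70512*I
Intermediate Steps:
T = sqrt(55) ≈ 7.4162
p(Q) = -6*Q (p(Q) = (Q + Q)*(-3) = (2*Q)*(-3) = -6*Q)
sqrt(p(T) + O(119, -46)) = sqrt(-6*sqrt(55) + 44) = sqrt(44 - 6*sqrt(55))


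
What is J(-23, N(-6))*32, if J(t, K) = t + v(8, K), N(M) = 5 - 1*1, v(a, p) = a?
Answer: -480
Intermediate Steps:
N(M) = 4 (N(M) = 5 - 1 = 4)
J(t, K) = 8 + t (J(t, K) = t + 8 = 8 + t)
J(-23, N(-6))*32 = (8 - 23)*32 = -15*32 = -480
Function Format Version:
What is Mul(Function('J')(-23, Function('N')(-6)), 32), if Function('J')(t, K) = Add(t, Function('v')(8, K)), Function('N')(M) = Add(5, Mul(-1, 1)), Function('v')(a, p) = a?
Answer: -480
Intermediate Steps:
Function('N')(M) = 4 (Function('N')(M) = Add(5, -1) = 4)
Function('J')(t, K) = Add(8, t) (Function('J')(t, K) = Add(t, 8) = Add(8, t))
Mul(Function('J')(-23, Function('N')(-6)), 32) = Mul(Add(8, -23), 32) = Mul(-15, 32) = -480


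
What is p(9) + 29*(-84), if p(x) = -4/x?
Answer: -21928/9 ≈ -2436.4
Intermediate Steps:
p(9) + 29*(-84) = -4/9 + 29*(-84) = -4*⅑ - 2436 = -4/9 - 2436 = -21928/9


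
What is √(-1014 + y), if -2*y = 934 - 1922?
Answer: 2*I*√130 ≈ 22.803*I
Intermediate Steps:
y = 494 (y = -(934 - 1922)/2 = -½*(-988) = 494)
√(-1014 + y) = √(-1014 + 494) = √(-520) = 2*I*√130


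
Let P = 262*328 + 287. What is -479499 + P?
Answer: -393276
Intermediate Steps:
P = 86223 (P = 85936 + 287 = 86223)
-479499 + P = -479499 + 86223 = -393276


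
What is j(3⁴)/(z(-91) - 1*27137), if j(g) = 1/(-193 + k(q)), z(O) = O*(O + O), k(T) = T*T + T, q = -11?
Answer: 1/877725 ≈ 1.1393e-6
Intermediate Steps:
k(T) = T + T² (k(T) = T² + T = T + T²)
z(O) = 2*O² (z(O) = O*(2*O) = 2*O²)
j(g) = -1/83 (j(g) = 1/(-193 - 11*(1 - 11)) = 1/(-193 - 11*(-10)) = 1/(-193 + 110) = 1/(-83) = -1/83)
j(3⁴)/(z(-91) - 1*27137) = -1/(83*(2*(-91)² - 1*27137)) = -1/(83*(2*8281 - 27137)) = -1/(83*(16562 - 27137)) = -1/83/(-10575) = -1/83*(-1/10575) = 1/877725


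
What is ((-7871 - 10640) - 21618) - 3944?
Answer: -44073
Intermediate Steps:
((-7871 - 10640) - 21618) - 3944 = (-18511 - 21618) - 3944 = -40129 - 3944 = -44073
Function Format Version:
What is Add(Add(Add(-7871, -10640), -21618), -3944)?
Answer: -44073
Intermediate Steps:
Add(Add(Add(-7871, -10640), -21618), -3944) = Add(Add(-18511, -21618), -3944) = Add(-40129, -3944) = -44073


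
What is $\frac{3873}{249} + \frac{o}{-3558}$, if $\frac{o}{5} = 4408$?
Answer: $\frac{1382029}{147657} \approx 9.3597$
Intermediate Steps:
$o = 22040$ ($o = 5 \cdot 4408 = 22040$)
$\frac{3873}{249} + \frac{o}{-3558} = \frac{3873}{249} + \frac{22040}{-3558} = 3873 \cdot \frac{1}{249} + 22040 \left(- \frac{1}{3558}\right) = \frac{1291}{83} - \frac{11020}{1779} = \frac{1382029}{147657}$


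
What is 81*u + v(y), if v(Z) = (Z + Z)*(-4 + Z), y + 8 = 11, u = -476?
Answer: -38562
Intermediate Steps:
y = 3 (y = -8 + 11 = 3)
v(Z) = 2*Z*(-4 + Z) (v(Z) = (2*Z)*(-4 + Z) = 2*Z*(-4 + Z))
81*u + v(y) = 81*(-476) + 2*3*(-4 + 3) = -38556 + 2*3*(-1) = -38556 - 6 = -38562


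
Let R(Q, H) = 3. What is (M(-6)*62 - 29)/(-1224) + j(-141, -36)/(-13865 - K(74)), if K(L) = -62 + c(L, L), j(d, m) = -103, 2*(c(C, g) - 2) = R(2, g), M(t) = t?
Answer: 11324957/33798312 ≈ 0.33507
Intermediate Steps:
c(C, g) = 7/2 (c(C, g) = 2 + (½)*3 = 2 + 3/2 = 7/2)
K(L) = -117/2 (K(L) = -62 + 7/2 = -117/2)
(M(-6)*62 - 29)/(-1224) + j(-141, -36)/(-13865 - K(74)) = (-6*62 - 29)/(-1224) - 103/(-13865 - 1*(-117/2)) = (-372 - 29)*(-1/1224) - 103/(-13865 + 117/2) = -401*(-1/1224) - 103/(-27613/2) = 401/1224 - 103*(-2/27613) = 401/1224 + 206/27613 = 11324957/33798312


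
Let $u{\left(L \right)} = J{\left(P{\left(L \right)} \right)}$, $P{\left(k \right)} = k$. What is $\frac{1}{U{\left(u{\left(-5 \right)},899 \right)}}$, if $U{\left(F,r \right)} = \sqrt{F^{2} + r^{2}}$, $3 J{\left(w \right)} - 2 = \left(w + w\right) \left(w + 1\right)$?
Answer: $\frac{\sqrt{808397}}{808397} \approx 0.0011122$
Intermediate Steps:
$J{\left(w \right)} = \frac{2}{3} + \frac{2 w \left(1 + w\right)}{3}$ ($J{\left(w \right)} = \frac{2}{3} + \frac{\left(w + w\right) \left(w + 1\right)}{3} = \frac{2}{3} + \frac{2 w \left(1 + w\right)}{3}$)
$u{\left(L \right)} = \frac{2}{3} + \frac{2 L}{3} + \frac{2 L^{2}}{3}$
$\frac{1}{U{\left(u{\left(-5 \right)},899 \right)}} = \frac{1}{\sqrt{\left(\frac{2}{3} + \frac{2}{3} \left(-5\right) + \frac{2 \left(-5\right)^{2}}{3}\right)^{2} + 899^{2}}} = \frac{1}{\sqrt{\left(\frac{2}{3} - \frac{10}{3} + \frac{2}{3} \cdot 25\right)^{2} + 808201}} = \frac{1}{\sqrt{\left(\frac{2}{3} - \frac{10}{3} + \frac{50}{3}\right)^{2} + 808201}} = \frac{1}{\sqrt{14^{2} + 808201}} = \frac{1}{\sqrt{196 + 808201}} = \frac{1}{\sqrt{808397}} = \frac{\sqrt{808397}}{808397}$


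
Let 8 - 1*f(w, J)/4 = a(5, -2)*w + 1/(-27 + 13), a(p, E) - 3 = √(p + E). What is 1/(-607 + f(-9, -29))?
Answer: -847/388251 - 196*√3/1164753 ≈ -0.0024730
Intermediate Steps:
a(p, E) = 3 + √(E + p) (a(p, E) = 3 + √(p + E) = 3 + √(E + p))
f(w, J) = 226/7 - 4*w*(3 + √3) (f(w, J) = 32 - 4*((3 + √(-2 + 5))*w + 1/(-27 + 13)) = 32 - 4*((3 + √3)*w + 1/(-14)) = 32 - 4*(w*(3 + √3) - 1/14) = 32 - 4*(-1/14 + w*(3 + √3)) = 32 + (2/7 - 4*w*(3 + √3)) = 226/7 - 4*w*(3 + √3))
1/(-607 + f(-9, -29)) = 1/(-607 + (226/7 - 4*(-9)*(3 + √3))) = 1/(-607 + (226/7 + (108 + 36*√3))) = 1/(-607 + (982/7 + 36*√3)) = 1/(-3267/7 + 36*√3)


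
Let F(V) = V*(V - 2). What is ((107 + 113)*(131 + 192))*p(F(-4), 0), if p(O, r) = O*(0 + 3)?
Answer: 5116320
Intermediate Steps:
F(V) = V*(-2 + V)
p(O, r) = 3*O (p(O, r) = O*3 = 3*O)
((107 + 113)*(131 + 192))*p(F(-4), 0) = ((107 + 113)*(131 + 192))*(3*(-4*(-2 - 4))) = (220*323)*(3*(-4*(-6))) = 71060*(3*24) = 71060*72 = 5116320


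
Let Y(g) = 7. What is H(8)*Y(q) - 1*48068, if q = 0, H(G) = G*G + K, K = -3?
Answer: -47641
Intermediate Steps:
H(G) = -3 + G² (H(G) = G*G - 3 = G² - 3 = -3 + G²)
H(8)*Y(q) - 1*48068 = (-3 + 8²)*7 - 1*48068 = (-3 + 64)*7 - 48068 = 61*7 - 48068 = 427 - 48068 = -47641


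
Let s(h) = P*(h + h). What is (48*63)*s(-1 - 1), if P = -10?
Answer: 120960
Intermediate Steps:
s(h) = -20*h (s(h) = -10*(h + h) = -20*h)
(48*63)*s(-1 - 1) = (48*63)*(-20*(-1 - 1)) = 3024*(-20*(-2)) = 3024*40 = 120960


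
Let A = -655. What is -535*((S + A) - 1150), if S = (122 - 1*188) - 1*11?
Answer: 1006870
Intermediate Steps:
S = -77 (S = (122 - 188) - 11 = -66 - 11 = -77)
-535*((S + A) - 1150) = -535*((-77 - 655) - 1150) = -535*(-732 - 1150) = -535*(-1882) = 1006870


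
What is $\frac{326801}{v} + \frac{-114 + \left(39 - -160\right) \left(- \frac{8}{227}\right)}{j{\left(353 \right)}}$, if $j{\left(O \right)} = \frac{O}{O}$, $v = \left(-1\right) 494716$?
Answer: $- \frac{13664032347}{112300532} \approx -121.67$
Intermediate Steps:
$v = -494716$
$j{\left(O \right)} = 1$
$\frac{326801}{v} + \frac{-114 + \left(39 - -160\right) \left(- \frac{8}{227}\right)}{j{\left(353 \right)}} = \frac{326801}{-494716} + \frac{-114 + \left(39 - -160\right) \left(- \frac{8}{227}\right)}{1} = 326801 \left(- \frac{1}{494716}\right) + \left(-114 + \left(39 + 160\right) \left(\left(-8\right) \frac{1}{227}\right)\right) 1 = - \frac{326801}{494716} + \left(-114 + 199 \left(- \frac{8}{227}\right)\right) 1 = - \frac{326801}{494716} + \left(-114 - \frac{1592}{227}\right) 1 = - \frac{326801}{494716} - \frac{27470}{227} = - \frac{13664032347}{112300532}$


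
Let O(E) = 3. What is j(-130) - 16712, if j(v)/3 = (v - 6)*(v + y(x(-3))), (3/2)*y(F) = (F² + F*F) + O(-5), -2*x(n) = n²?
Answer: 24496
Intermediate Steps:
x(n) = -n²/2
y(F) = 2 + 4*F²/3 (y(F) = 2*((F² + F*F) + 3)/3 = 2*((F² + F²) + 3)/3 = 2*(2*F² + 3)/3 = 2*(3 + 2*F²)/3 = 2 + 4*F²/3)
j(v) = 3*(-6 + v)*(29 + v) (j(v) = 3*((v - 6)*(v + (2 + 4*(-½*(-3)²)²/3))) = 3*((-6 + v)*(v + (2 + 4*(-½*9)²/3))) = 3*((-6 + v)*(v + (2 + 4*(-9/2)²/3))) = 3*((-6 + v)*(v + (2 + (4/3)*(81/4)))) = 3*((-6 + v)*(v + (2 + 27))) = 3*((-6 + v)*(v + 29)) = 3*((-6 + v)*(29 + v)) = 3*(-6 + v)*(29 + v))
j(-130) - 16712 = (-522 + 3*(-130)² + 69*(-130)) - 16712 = (-522 + 3*16900 - 8970) - 16712 = (-522 + 50700 - 8970) - 16712 = 41208 - 16712 = 24496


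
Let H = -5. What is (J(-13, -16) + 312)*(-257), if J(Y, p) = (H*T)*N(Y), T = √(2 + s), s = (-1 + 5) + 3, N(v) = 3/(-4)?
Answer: -332301/4 ≈ -83075.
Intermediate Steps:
N(v) = -¾ (N(v) = 3*(-¼) = -¾)
s = 7 (s = 4 + 3 = 7)
T = 3 (T = √(2 + 7) = √9 = 3)
J(Y, p) = 45/4 (J(Y, p) = -5*3*(-¾) = -15*(-¾) = 45/4)
(J(-13, -16) + 312)*(-257) = (45/4 + 312)*(-257) = (1293/4)*(-257) = -332301/4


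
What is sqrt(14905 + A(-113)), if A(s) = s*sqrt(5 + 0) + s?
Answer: sqrt(14792 - 113*sqrt(5)) ≈ 120.58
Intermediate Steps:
A(s) = s + s*sqrt(5) (A(s) = s*sqrt(5) + s = s + s*sqrt(5))
sqrt(14905 + A(-113)) = sqrt(14905 - 113*(1 + sqrt(5))) = sqrt(14905 + (-113 - 113*sqrt(5))) = sqrt(14792 - 113*sqrt(5))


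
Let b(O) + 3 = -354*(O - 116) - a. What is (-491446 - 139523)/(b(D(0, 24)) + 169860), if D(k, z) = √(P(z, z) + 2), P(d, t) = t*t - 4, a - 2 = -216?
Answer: -133219639815/44506056841 - 223363026*√574/44506056841 ≈ -3.1135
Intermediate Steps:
a = -214 (a = 2 - 216 = -214)
P(d, t) = -4 + t² (P(d, t) = t² - 4 = -4 + t²)
D(k, z) = √(-2 + z²) (D(k, z) = √((-4 + z²) + 2) = √(-2 + z²))
b(O) = 41275 - 354*O (b(O) = -3 + (-354*(O - 116) - 1*(-214)) = -3 + (-354*(-116 + O) + 214) = -3 + ((41064 - 354*O) + 214) = -3 + (41278 - 354*O) = 41275 - 354*O)
(-491446 - 139523)/(b(D(0, 24)) + 169860) = (-491446 - 139523)/((41275 - 354*√(-2 + 24²)) + 169860) = -630969/((41275 - 354*√(-2 + 576)) + 169860) = -630969/((41275 - 354*√574) + 169860) = -630969/(211135 - 354*√574)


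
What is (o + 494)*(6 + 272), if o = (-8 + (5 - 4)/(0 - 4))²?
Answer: 1250027/8 ≈ 1.5625e+5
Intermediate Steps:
o = 1089/16 (o = (-8 + 1/(-4))² = (-8 + 1*(-¼))² = (-8 - ¼)² = (-33/4)² = 1089/16 ≈ 68.063)
(o + 494)*(6 + 272) = (1089/16 + 494)*(6 + 272) = (8993/16)*278 = 1250027/8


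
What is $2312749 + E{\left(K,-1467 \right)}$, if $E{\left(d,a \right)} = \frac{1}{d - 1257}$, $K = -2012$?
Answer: $\frac{7560376480}{3269} \approx 2.3127 \cdot 10^{6}$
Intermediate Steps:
$E{\left(d,a \right)} = \frac{1}{-1257 + d}$
$2312749 + E{\left(K,-1467 \right)} = 2312749 + \frac{1}{-1257 - 2012} = 2312749 + \frac{1}{-3269} = 2312749 - \frac{1}{3269} = \frac{7560376480}{3269}$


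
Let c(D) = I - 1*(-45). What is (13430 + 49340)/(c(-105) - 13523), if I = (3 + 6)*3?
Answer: -62770/13451 ≈ -4.6666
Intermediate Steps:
I = 27 (I = 9*3 = 27)
c(D) = 72 (c(D) = 27 - 1*(-45) = 27 + 45 = 72)
(13430 + 49340)/(c(-105) - 13523) = (13430 + 49340)/(72 - 13523) = 62770/(-13451) = 62770*(-1/13451) = -62770/13451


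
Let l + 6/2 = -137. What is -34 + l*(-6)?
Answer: 806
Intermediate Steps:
l = -140 (l = -3 - 137 = -140)
-34 + l*(-6) = -34 - 140*(-6) = -34 + 840 = 806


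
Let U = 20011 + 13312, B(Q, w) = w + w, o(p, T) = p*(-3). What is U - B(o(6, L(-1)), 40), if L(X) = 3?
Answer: 33243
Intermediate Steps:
o(p, T) = -3*p
B(Q, w) = 2*w
U = 33323
U - B(o(6, L(-1)), 40) = 33323 - 2*40 = 33323 - 1*80 = 33323 - 80 = 33243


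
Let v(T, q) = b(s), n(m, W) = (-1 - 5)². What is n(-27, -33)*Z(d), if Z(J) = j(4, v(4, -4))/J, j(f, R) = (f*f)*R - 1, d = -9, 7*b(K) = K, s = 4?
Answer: -228/7 ≈ -32.571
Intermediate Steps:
b(K) = K/7
n(m, W) = 36 (n(m, W) = (-6)² = 36)
v(T, q) = 4/7 (v(T, q) = (⅐)*4 = 4/7)
j(f, R) = -1 + R*f² (j(f, R) = f²*R - 1 = R*f² - 1 = -1 + R*f²)
Z(J) = 57/(7*J) (Z(J) = (-1 + (4/7)*4²)/J = (-1 + (4/7)*16)/J = (-1 + 64/7)/J = 57/(7*J))
n(-27, -33)*Z(d) = 36*((57/7)/(-9)) = 36*((57/7)*(-⅑)) = 36*(-19/21) = -228/7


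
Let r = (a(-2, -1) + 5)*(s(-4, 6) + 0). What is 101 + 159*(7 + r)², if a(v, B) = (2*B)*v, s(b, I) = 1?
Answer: 40805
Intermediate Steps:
a(v, B) = 2*B*v
r = 9 (r = (2*(-1)*(-2) + 5)*(1 + 0) = (4 + 5)*1 = 9*1 = 9)
101 + 159*(7 + r)² = 101 + 159*(7 + 9)² = 101 + 159*16² = 101 + 159*256 = 101 + 40704 = 40805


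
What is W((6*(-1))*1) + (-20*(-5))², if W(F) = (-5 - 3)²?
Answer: 10064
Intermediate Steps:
W(F) = 64 (W(F) = (-8)² = 64)
W((6*(-1))*1) + (-20*(-5))² = 64 + (-20*(-5))² = 64 + 100² = 64 + 10000 = 10064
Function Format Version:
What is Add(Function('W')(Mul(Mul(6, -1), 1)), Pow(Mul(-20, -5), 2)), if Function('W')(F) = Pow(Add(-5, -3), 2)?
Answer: 10064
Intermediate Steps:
Function('W')(F) = 64 (Function('W')(F) = Pow(-8, 2) = 64)
Add(Function('W')(Mul(Mul(6, -1), 1)), Pow(Mul(-20, -5), 2)) = Add(64, Pow(Mul(-20, -5), 2)) = Add(64, Pow(100, 2)) = Add(64, 10000) = 10064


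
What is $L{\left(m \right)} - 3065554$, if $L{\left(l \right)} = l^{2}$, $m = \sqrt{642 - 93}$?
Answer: $-3065005$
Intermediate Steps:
$m = 3 \sqrt{61}$ ($m = \sqrt{549} = 3 \sqrt{61} \approx 23.431$)
$L{\left(m \right)} - 3065554 = \left(3 \sqrt{61}\right)^{2} - 3065554 = 549 - 3065554 = -3065005$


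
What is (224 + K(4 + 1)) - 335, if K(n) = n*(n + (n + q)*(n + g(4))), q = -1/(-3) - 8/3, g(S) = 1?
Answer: -6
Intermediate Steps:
q = -7/3 (q = -1*(-⅓) - 8*⅓ = ⅓ - 8/3 = -7/3 ≈ -2.3333)
K(n) = n*(n + (1 + n)*(-7/3 + n)) (K(n) = n*(n + (n - 7/3)*(n + 1)) = n*(n + (-7/3 + n)*(1 + n)) = n*(n + (1 + n)*(-7/3 + n)))
(224 + K(4 + 1)) - 335 = (224 + (4 + 1)*(-7 - (4 + 1) + 3*(4 + 1)²)/3) - 335 = (224 + (⅓)*5*(-7 - 1*5 + 3*5²)) - 335 = (224 + (⅓)*5*(-7 - 5 + 3*25)) - 335 = (224 + (⅓)*5*(-7 - 5 + 75)) - 335 = (224 + (⅓)*5*63) - 335 = (224 + 105) - 335 = 329 - 335 = -6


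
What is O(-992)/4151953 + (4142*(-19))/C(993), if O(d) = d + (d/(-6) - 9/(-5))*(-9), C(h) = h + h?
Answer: -816888386618/20614446645 ≈ -39.627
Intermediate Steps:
C(h) = 2*h
O(d) = -81/5 + 5*d/2 (O(d) = d + (d*(-1/6) - 9*(-1/5))*(-9) = d + (-d/6 + 9/5)*(-9) = d + (9/5 - d/6)*(-9) = d + (-81/5 + 3*d/2) = -81/5 + 5*d/2)
O(-992)/4151953 + (4142*(-19))/C(993) = (-81/5 + (5/2)*(-992))/4151953 + (4142*(-19))/((2*993)) = (-81/5 - 2480)*(1/4151953) - 78698/1986 = -12481/5*1/4151953 - 78698*1/1986 = -12481/20759765 - 39349/993 = -816888386618/20614446645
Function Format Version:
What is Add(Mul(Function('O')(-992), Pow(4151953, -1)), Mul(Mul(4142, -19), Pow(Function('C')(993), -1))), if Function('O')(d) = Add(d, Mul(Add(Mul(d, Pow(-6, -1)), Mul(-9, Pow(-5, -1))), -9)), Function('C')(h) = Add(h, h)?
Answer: Rational(-816888386618, 20614446645) ≈ -39.627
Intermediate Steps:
Function('C')(h) = Mul(2, h)
Function('O')(d) = Add(Rational(-81, 5), Mul(Rational(5, 2), d)) (Function('O')(d) = Add(d, Mul(Add(Mul(d, Rational(-1, 6)), Mul(-9, Rational(-1, 5))), -9)) = Add(d, Mul(Add(Mul(Rational(-1, 6), d), Rational(9, 5)), -9)) = Add(d, Mul(Add(Rational(9, 5), Mul(Rational(-1, 6), d)), -9)) = Add(d, Add(Rational(-81, 5), Mul(Rational(3, 2), d))) = Add(Rational(-81, 5), Mul(Rational(5, 2), d)))
Add(Mul(Function('O')(-992), Pow(4151953, -1)), Mul(Mul(4142, -19), Pow(Function('C')(993), -1))) = Add(Mul(Add(Rational(-81, 5), Mul(Rational(5, 2), -992)), Pow(4151953, -1)), Mul(Mul(4142, -19), Pow(Mul(2, 993), -1))) = Add(Mul(Add(Rational(-81, 5), -2480), Rational(1, 4151953)), Mul(-78698, Pow(1986, -1))) = Add(Mul(Rational(-12481, 5), Rational(1, 4151953)), Mul(-78698, Rational(1, 1986))) = Add(Rational(-12481, 20759765), Rational(-39349, 993)) = Rational(-816888386618, 20614446645)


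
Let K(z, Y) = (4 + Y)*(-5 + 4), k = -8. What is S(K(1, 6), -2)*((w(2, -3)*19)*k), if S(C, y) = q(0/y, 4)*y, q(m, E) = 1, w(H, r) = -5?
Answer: -1520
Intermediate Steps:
K(z, Y) = -4 - Y (K(z, Y) = (4 + Y)*(-1) = -4 - Y)
S(C, y) = y (S(C, y) = 1*y = y)
S(K(1, 6), -2)*((w(2, -3)*19)*k) = -2*(-5*19)*(-8) = -(-190)*(-8) = -2*760 = -1520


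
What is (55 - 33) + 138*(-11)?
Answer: -1496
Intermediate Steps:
(55 - 33) + 138*(-11) = 22 - 1518 = -1496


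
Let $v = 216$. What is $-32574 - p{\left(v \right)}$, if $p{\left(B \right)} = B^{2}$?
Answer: $-79230$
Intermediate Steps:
$-32574 - p{\left(v \right)} = -32574 - 216^{2} = -32574 - 46656 = -79230$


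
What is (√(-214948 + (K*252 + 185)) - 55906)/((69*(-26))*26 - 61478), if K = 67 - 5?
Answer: 27953/54061 - I*√199139/108122 ≈ 0.51706 - 0.0041273*I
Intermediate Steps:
K = 62
(√(-214948 + (K*252 + 185)) - 55906)/((69*(-26))*26 - 61478) = (√(-214948 + (62*252 + 185)) - 55906)/((69*(-26))*26 - 61478) = (√(-214948 + (15624 + 185)) - 55906)/(-1794*26 - 61478) = (√(-214948 + 15809) - 55906)/(-46644 - 61478) = (√(-199139) - 55906)/(-108122) = (I*√199139 - 55906)*(-1/108122) = (-55906 + I*√199139)*(-1/108122) = 27953/54061 - I*√199139/108122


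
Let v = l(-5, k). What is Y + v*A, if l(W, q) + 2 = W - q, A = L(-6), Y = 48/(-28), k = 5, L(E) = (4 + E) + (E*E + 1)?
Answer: -2952/7 ≈ -421.71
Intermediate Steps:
L(E) = 5 + E + E² (L(E) = (4 + E) + (E² + 1) = (4 + E) + (1 + E²) = 5 + E + E²)
Y = -12/7 (Y = 48*(-1/28) = -12/7 ≈ -1.7143)
A = 35 (A = 5 - 6 + (-6)² = 5 - 6 + 36 = 35)
l(W, q) = -2 + W - q (l(W, q) = -2 + (W - q) = -2 + W - q)
v = -12 (v = -2 - 5 - 1*5 = -2 - 5 - 5 = -12)
Y + v*A = -12/7 - 12*35 = -12/7 - 420 = -2952/7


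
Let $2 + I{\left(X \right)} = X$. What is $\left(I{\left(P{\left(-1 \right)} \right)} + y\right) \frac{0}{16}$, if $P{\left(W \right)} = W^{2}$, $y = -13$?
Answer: $0$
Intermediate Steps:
$I{\left(X \right)} = -2 + X$
$\left(I{\left(P{\left(-1 \right)} \right)} + y\right) \frac{0}{16} = \left(\left(-2 + \left(-1\right)^{2}\right) - 13\right) \frac{0}{16} = \left(\left(-2 + 1\right) - 13\right) 0 \cdot \frac{1}{16} = \left(-1 - 13\right) 0 = \left(-14\right) 0 = 0$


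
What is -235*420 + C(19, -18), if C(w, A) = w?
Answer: -98681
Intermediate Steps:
-235*420 + C(19, -18) = -235*420 + 19 = -98700 + 19 = -98681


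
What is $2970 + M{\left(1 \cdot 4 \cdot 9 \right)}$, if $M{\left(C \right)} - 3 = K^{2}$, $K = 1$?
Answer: $2974$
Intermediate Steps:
$M{\left(C \right)} = 4$ ($M{\left(C \right)} = 3 + 1^{2} = 3 + 1 = 4$)
$2970 + M{\left(1 \cdot 4 \cdot 9 \right)} = 2970 + 4 = 2974$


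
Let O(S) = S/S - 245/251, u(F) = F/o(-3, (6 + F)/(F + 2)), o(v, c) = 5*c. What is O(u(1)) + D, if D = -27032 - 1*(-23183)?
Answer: -966093/251 ≈ -3849.0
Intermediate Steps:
D = -3849 (D = -27032 + 23183 = -3849)
u(F) = F*(2 + F)/(5*(6 + F)) (u(F) = F/((5*((6 + F)/(F + 2)))) = F/((5*((6 + F)/(2 + F)))) = F/((5*(6 + F)/(2 + F))) = F*((2 + F)/(5*(6 + F))) = F*(2 + F)/(5*(6 + F)))
O(S) = 6/251 (O(S) = 1 - 245*1/251 = 1 - 245/251 = 6/251)
O(u(1)) + D = 6/251 - 3849 = -966093/251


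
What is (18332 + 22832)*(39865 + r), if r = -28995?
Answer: 447452680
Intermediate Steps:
(18332 + 22832)*(39865 + r) = (18332 + 22832)*(39865 - 28995) = 41164*10870 = 447452680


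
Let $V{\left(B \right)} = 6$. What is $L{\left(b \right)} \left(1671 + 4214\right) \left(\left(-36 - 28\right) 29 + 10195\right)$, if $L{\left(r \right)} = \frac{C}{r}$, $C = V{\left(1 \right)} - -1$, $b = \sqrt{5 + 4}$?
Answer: $\frac{343525105}{3} \approx 1.1451 \cdot 10^{8}$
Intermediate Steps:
$b = 3$ ($b = \sqrt{9} = 3$)
$C = 7$ ($C = 6 - -1 = 6 + 1 = 7$)
$L{\left(r \right)} = \frac{7}{r}$
$L{\left(b \right)} \left(1671 + 4214\right) \left(\left(-36 - 28\right) 29 + 10195\right) = \frac{7}{3} \left(1671 + 4214\right) \left(\left(-36 - 28\right) 29 + 10195\right) = 7 \cdot \frac{1}{3} \cdot 5885 \left(\left(-64\right) 29 + 10195\right) = \frac{7 \cdot 5885 \left(-1856 + 10195\right)}{3} = \frac{7 \cdot 5885 \cdot 8339}{3} = \frac{7}{3} \cdot 49075015 = \frac{343525105}{3}$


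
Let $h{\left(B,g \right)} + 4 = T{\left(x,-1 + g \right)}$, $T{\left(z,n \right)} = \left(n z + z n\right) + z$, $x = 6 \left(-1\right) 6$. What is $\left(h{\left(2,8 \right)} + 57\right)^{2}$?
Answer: $237169$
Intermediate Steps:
$x = -36$ ($x = \left(-6\right) 6 = -36$)
$T{\left(z,n \right)} = z + 2 n z$ ($T{\left(z,n \right)} = \left(n z + n z\right) + z = 2 n z + z = z + 2 n z$)
$h{\left(B,g \right)} = 32 - 72 g$ ($h{\left(B,g \right)} = -4 - 36 \left(1 + 2 \left(-1 + g\right)\right) = -4 - 36 \left(1 + \left(-2 + 2 g\right)\right) = -4 - 36 \left(-1 + 2 g\right) = -4 - \left(-36 + 72 g\right) = 32 - 72 g$)
$\left(h{\left(2,8 \right)} + 57\right)^{2} = \left(\left(32 - 576\right) + 57\right)^{2} = \left(-544 + 57\right)^{2} = \left(-487\right)^{2} = 237169$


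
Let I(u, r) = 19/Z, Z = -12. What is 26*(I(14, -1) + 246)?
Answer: 38129/6 ≈ 6354.8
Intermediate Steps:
I(u, r) = -19/12 (I(u, r) = 19/(-12) = 19*(-1/12) = -19/12)
26*(I(14, -1) + 246) = 26*(-19/12 + 246) = 26*(2933/12) = 38129/6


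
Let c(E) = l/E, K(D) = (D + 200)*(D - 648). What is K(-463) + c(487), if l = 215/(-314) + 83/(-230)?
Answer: 2569190208627/8792785 ≈ 2.9219e+5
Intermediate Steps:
K(D) = (-648 + D)*(200 + D) (K(D) = (200 + D)*(-648 + D) = (-648 + D)*(200 + D))
l = -18878/18055 (l = 215*(-1/314) + 83*(-1/230) = -215/314 - 83/230 = -18878/18055 ≈ -1.0456)
c(E) = -18878/(18055*E)
K(-463) + c(487) = (-129600 + (-463)² - 448*(-463)) - 18878/18055/487 = (-129600 + 214369 + 207424) - 18878/18055*1/487 = 292193 - 18878/8792785 = 2569190208627/8792785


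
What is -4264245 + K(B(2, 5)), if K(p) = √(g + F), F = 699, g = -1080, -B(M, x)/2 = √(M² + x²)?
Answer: -4264245 + I*√381 ≈ -4.2642e+6 + 19.519*I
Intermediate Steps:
B(M, x) = -2*√(M² + x²)
K(p) = I*√381 (K(p) = √(-1080 + 699) = √(-381) = I*√381)
-4264245 + K(B(2, 5)) = -4264245 + I*√381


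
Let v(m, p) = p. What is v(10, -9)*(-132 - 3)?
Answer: 1215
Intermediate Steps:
v(10, -9)*(-132 - 3) = -9*(-132 - 3) = -9*(-135) = 1215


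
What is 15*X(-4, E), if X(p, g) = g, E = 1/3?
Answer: 5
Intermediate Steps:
E = ⅓ ≈ 0.33333
15*X(-4, E) = 15*(⅓) = 5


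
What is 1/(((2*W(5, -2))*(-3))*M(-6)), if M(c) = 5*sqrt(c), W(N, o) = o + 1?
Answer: -I*sqrt(6)/180 ≈ -0.013608*I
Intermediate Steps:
W(N, o) = 1 + o
1/(((2*W(5, -2))*(-3))*M(-6)) = 1/(((2*(1 - 2))*(-3))*(5*sqrt(-6))) = 1/(((2*(-1))*(-3))*(5*(I*sqrt(6)))) = 1/((-2*(-3))*(5*I*sqrt(6))) = 1/(6*(5*I*sqrt(6))) = 1/(30*I*sqrt(6)) = -I*sqrt(6)/180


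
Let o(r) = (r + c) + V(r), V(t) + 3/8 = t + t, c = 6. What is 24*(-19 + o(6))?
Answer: 111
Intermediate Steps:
V(t) = -3/8 + 2*t (V(t) = -3/8 + (t + t) = -3/8 + 2*t)
o(r) = 45/8 + 3*r (o(r) = (r + 6) + (-3/8 + 2*r) = (6 + r) + (-3/8 + 2*r) = 45/8 + 3*r)
24*(-19 + o(6)) = 24*(-19 + (45/8 + 3*6)) = 24*(-19 + (45/8 + 18)) = 24*(-19 + 189/8) = 24*(37/8) = 111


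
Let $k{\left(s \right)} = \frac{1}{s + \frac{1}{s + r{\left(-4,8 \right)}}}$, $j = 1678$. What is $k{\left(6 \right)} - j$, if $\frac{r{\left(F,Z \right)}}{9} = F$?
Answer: $- \frac{300332}{179} \approx -1677.8$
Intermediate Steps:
$r{\left(F,Z \right)} = 9 F$
$k{\left(s \right)} = \frac{1}{s + \frac{1}{-36 + s}}$ ($k{\left(s \right)} = \frac{1}{s + \frac{1}{s + 9 \left(-4\right)}} = \frac{1}{s + \frac{1}{s - 36}} = \frac{1}{s + \frac{1}{-36 + s}}$)
$k{\left(6 \right)} - j = \frac{-36 + 6}{1 + 6^{2} - 216} - 1678 = \frac{1}{1 + 36 - 216} \left(-30\right) - 1678 = \frac{1}{-179} \left(-30\right) - 1678 = \left(- \frac{1}{179}\right) \left(-30\right) - 1678 = \frac{30}{179} - 1678 = - \frac{300332}{179}$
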